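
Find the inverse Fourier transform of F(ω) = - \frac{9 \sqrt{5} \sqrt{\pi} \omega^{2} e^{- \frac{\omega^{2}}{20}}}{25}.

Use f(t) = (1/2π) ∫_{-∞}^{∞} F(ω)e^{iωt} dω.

f(t) = 9 \left(20 t^{2} - 2\right) e^{- 5 t^{2}}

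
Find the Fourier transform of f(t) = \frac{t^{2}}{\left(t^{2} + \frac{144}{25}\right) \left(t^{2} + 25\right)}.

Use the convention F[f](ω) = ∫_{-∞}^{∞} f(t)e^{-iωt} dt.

F(ω) = \frac{125 \pi e^{- 5 \left|{\omega}\right|}}{481} - \frac{60 \pi e^{- \frac{12 \left|{\omega}\right|}{5}}}{481}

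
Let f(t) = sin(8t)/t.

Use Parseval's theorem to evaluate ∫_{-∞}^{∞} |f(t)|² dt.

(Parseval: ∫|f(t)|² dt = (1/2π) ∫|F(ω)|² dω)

∫|f(t)|² dt = 8 \pi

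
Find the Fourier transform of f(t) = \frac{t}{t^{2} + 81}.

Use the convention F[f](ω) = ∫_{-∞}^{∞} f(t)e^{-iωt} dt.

F(ω) = - i \pi e^{- 9 \left|{\omega}\right|} \operatorname{sign}{\left(\omega \right)}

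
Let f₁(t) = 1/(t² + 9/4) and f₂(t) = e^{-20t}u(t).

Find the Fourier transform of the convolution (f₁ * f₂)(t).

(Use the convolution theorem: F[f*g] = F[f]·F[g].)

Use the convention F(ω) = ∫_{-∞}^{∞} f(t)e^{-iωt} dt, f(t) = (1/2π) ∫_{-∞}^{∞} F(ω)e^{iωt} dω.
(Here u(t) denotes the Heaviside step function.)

F[f₁*f₂](ω) = \frac{2 \pi e^{- \frac{3 \left|{\omega}\right|}{2}}}{3 \left(i \omega + 20\right)}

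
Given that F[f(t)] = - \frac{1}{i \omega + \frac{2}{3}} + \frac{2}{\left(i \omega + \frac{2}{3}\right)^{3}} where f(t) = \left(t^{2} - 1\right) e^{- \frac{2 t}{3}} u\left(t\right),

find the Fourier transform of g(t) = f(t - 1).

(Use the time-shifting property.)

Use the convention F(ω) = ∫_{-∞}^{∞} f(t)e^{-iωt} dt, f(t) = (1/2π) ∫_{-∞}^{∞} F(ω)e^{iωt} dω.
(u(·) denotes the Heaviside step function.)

F[g](ω) = \frac{3 \left(54 i \omega - \left(3 i \omega + 2\right)^{3} + 36\right) e^{- i \omega}}{\left(3 i \omega + 2\right)^{4}}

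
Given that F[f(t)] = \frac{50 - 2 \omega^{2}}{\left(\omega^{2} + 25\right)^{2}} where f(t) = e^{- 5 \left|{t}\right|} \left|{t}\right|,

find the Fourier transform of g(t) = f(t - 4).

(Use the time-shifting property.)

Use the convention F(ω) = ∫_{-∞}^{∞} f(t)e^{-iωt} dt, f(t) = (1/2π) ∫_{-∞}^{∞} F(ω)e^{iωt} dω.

F[g](ω) = \frac{2 \left(25 - \omega^{2}\right) e^{- 4 i \omega}}{\left(\omega^{2} + 25\right)^{2}}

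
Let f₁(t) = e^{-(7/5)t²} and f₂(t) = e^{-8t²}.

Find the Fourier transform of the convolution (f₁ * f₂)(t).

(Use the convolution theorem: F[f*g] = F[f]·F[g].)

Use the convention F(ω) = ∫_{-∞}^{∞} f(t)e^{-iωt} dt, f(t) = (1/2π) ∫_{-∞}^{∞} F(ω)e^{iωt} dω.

F[f₁*f₂](ω) = \frac{\sqrt{70} \pi e^{- \frac{47 \omega^{2}}{224}}}{28}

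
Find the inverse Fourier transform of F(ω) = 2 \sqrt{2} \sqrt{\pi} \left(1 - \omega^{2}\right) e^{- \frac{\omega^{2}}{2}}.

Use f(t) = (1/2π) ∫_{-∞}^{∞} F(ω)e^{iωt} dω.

f(t) = 2 t^{2} e^{- \frac{t^{2}}{2}}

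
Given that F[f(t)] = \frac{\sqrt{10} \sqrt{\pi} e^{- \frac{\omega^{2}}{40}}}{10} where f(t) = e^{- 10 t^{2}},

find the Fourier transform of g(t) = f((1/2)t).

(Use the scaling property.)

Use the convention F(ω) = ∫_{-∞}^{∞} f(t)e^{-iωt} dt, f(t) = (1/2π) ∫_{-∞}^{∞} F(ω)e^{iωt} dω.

F[g](ω) = \frac{\sqrt{10} \sqrt{\pi} e^{- \frac{\omega^{2}}{10}}}{5}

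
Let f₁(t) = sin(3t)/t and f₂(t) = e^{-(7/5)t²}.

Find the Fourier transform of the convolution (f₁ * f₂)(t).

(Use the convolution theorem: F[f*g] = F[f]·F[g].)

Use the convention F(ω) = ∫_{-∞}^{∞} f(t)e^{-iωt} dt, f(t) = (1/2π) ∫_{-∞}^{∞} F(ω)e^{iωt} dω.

F[f₁*f₂](ω) = \begin{cases} \frac{\sqrt{35} \pi^{\frac{3}{2}} e^{- \frac{5 \omega^{2}}{28}}}{7} & \text{for}\: \omega > -3 \wedge \omega < 3 \\0 & \text{otherwise} \end{cases}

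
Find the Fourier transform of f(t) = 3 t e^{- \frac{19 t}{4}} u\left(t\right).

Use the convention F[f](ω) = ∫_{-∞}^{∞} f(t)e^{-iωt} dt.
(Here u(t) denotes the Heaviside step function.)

F(ω) = \frac{48}{\left(4 i \omega + 19\right)^{2}}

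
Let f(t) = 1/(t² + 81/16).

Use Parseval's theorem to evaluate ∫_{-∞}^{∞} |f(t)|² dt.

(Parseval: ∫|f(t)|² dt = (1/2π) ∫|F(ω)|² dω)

∫|f(t)|² dt = \frac{32 \pi}{729}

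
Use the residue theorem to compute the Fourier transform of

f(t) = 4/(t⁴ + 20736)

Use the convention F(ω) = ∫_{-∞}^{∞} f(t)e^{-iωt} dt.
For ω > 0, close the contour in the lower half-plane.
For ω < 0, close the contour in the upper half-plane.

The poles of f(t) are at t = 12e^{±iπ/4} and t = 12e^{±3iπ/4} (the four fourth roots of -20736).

Let g(z) = f(z)e^{-iωz}; for large |z| the factor e^{-iωz} decays in the lower half-plane when ω > 0 and in the upper half-plane when ω < 0.

Case ω > 0 (lower half-plane, clockwise contour ⇒ F(ω) = -2πi·ΣRes):
  Res_{z = - 6 \sqrt{2} - 6 \sqrt{2} i} g(z) = \frac{\sqrt{2} i \left(1 - i\right) e^{6 \sqrt{2} \omega \left(-1 + i\right)}}{3456}
  Res_{z = 6 \sqrt{2} - 6 \sqrt{2} i} g(z) = \frac{\sqrt{2} i \left(1 + i\right) e^{- 6 \sqrt{2} \omega \left(1 + i\right)}}{3456}
  F(ω) = -2πi·ΣRes = \frac{\sqrt{2} \pi \left(1 - i\right) \left(e^{12 \sqrt{2} i \omega} + i\right) e^{- 6 \sqrt{2} \omega \left(1 + i\right)}}{1728} = \frac{\pi e^{- 6 \sqrt{2} \omega} \sin{\left(6 \sqrt{2} \omega + \frac{\pi}{4} \right)}}{432}

Case ω < 0 (upper half-plane, counterclockwise contour ⇒ F(ω) = +2πi·ΣRes):
  Res_{z = 6 \sqrt{2} + 6 \sqrt{2} i} g(z) = \frac{\sqrt{2} i \left(-1 + i\right) e^{6 \sqrt{2} \omega \left(1 - i\right)}}{3456}
  Res_{z = - 6 \sqrt{2} + 6 \sqrt{2} i} g(z) = \frac{\sqrt{2} \left(1 - i\right) e^{6 \sqrt{2} \omega \left(1 + i\right)}}{3456}
  F(ω) = 2πi·ΣRes = - \frac{\sqrt{2} i \pi \left(i \left(1 - i\right) e^{6 \sqrt{2} \omega \left(1 - i\right)} - \left(1 - i\right) e^{6 \sqrt{2} \omega \left(1 + i\right)}\right)}{1728} = \frac{\pi e^{6 \sqrt{2} \omega} \cos{\left(6 \sqrt{2} \omega + \frac{\pi}{4} \right)}}{432}

Both cases combine into a single formula in |ω|:

F(ω) = \frac{\pi e^{- 6 \sqrt{2} \left|{\omega}\right|} \sin{\left(6 \sqrt{2} \left|{\omega}\right| + \frac{\pi}{4} \right)}}{432}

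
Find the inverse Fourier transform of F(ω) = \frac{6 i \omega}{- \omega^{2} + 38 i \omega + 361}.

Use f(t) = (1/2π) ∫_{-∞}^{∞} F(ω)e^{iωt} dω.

f(t) = 6 \left(1 - 19 t\right) e^{- 19 t} u\left(t\right)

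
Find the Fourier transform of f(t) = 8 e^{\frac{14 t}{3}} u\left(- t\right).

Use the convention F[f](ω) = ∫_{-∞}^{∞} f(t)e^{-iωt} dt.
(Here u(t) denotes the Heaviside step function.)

F(ω) = - \frac{24}{3 i \omega - 14}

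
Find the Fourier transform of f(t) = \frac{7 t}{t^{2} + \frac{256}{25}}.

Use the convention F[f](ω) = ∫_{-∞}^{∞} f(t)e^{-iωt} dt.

F(ω) = - 7 i \pi e^{- \frac{16 \left|{\omega}\right|}{5}} \operatorname{sign}{\left(\omega \right)}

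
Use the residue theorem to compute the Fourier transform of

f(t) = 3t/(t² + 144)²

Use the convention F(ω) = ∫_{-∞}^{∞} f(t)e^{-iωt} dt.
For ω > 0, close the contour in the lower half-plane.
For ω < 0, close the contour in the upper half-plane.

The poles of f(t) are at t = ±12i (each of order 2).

Let g(z) = f(z)e^{-iωz}; for large |z| the factor e^{-iωz} decays in the lower half-plane when ω > 0 and in the upper half-plane when ω < 0.

Case ω > 0 (lower half-plane, clockwise contour ⇒ F(ω) = -2πi·ΣRes):
  Res_{z = - 12 i} g(z) = \frac{\omega e^{- 12 \omega}}{16} (pole of order 2)
  F(ω) = -2πi·ΣRes = - \frac{i \pi \omega e^{- 12 \omega}}{8}

Case ω < 0 (upper half-plane, counterclockwise contour ⇒ F(ω) = +2πi·ΣRes):
  Res_{z = 12 i} g(z) = - \frac{\omega e^{12 \omega}}{16} (pole of order 2)
  F(ω) = 2πi·ΣRes = - \frac{i \pi \omega e^{12 \omega}}{8}

Both cases combine into a single formula in |ω|:

F(ω) = - \frac{i \pi \omega e^{- 12 \left|{\omega}\right|}}{8}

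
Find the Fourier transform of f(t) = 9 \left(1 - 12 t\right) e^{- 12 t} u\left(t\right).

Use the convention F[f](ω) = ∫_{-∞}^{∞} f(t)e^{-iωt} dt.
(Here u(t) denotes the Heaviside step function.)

F(ω) = \frac{9 i \omega}{- \omega^{2} + 24 i \omega + 144}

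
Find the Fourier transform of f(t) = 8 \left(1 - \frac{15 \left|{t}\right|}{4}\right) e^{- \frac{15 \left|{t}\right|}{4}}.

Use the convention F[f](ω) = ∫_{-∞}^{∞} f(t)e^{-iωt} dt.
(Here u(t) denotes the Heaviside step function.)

F(ω) = \frac{30720 \omega^{2}}{\left(16 \omega^{2} + 225\right)^{2}}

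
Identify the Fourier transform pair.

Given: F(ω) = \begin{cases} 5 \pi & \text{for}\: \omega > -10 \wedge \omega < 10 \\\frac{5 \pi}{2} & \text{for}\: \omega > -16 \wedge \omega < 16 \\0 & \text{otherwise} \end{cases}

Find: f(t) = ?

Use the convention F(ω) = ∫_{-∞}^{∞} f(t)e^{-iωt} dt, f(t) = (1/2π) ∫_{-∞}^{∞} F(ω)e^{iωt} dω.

f(t) = \frac{5 \sin{\left(13 t \right)} \cos{\left(3 t \right)}}{t}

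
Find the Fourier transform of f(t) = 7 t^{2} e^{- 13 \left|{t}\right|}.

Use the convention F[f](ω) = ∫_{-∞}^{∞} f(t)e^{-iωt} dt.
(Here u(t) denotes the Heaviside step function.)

F(ω) = \frac{364 \left(169 - 3 \omega^{2}\right)}{\left(\omega^{2} + 169\right)^{3}}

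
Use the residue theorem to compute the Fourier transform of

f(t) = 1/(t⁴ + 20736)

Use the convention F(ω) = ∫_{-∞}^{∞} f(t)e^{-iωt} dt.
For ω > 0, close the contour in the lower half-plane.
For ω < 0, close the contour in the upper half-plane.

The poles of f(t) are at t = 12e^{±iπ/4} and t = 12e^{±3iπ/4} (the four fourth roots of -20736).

Let g(z) = f(z)e^{-iωz}; for large |z| the factor e^{-iωz} decays in the lower half-plane when ω > 0 and in the upper half-plane when ω < 0.

Case ω > 0 (lower half-plane, clockwise contour ⇒ F(ω) = -2πi·ΣRes):
  Res_{z = - 6 \sqrt{2} - 6 \sqrt{2} i} g(z) = \frac{\sqrt{2} i \left(1 - i\right) e^{6 \sqrt{2} \omega \left(-1 + i\right)}}{13824}
  Res_{z = 6 \sqrt{2} - 6 \sqrt{2} i} g(z) = \frac{\sqrt{2} i \left(1 + i\right) e^{- 6 \sqrt{2} \omega \left(1 + i\right)}}{13824}
  F(ω) = -2πi·ΣRes = \frac{\sqrt{2} \pi \left(1 - i\right) \left(e^{12 \sqrt{2} i \omega} + i\right) e^{- 6 \sqrt{2} \omega \left(1 + i\right)}}{6912} = \frac{\pi e^{- 6 \sqrt{2} \omega} \sin{\left(6 \sqrt{2} \omega + \frac{\pi}{4} \right)}}{1728}

Case ω < 0 (upper half-plane, counterclockwise contour ⇒ F(ω) = +2πi·ΣRes):
  Res_{z = 6 \sqrt{2} + 6 \sqrt{2} i} g(z) = \frac{\sqrt{2} i \left(-1 + i\right) e^{6 \sqrt{2} \omega \left(1 - i\right)}}{13824}
  Res_{z = - 6 \sqrt{2} + 6 \sqrt{2} i} g(z) = \frac{\sqrt{2} \left(1 - i\right) e^{6 \sqrt{2} \omega \left(1 + i\right)}}{13824}
  F(ω) = 2πi·ΣRes = - \frac{\sqrt{2} i \pi \left(i \left(1 - i\right) e^{6 \sqrt{2} \omega \left(1 - i\right)} - \left(1 - i\right) e^{6 \sqrt{2} \omega \left(1 + i\right)}\right)}{6912} = \frac{\pi e^{6 \sqrt{2} \omega} \cos{\left(6 \sqrt{2} \omega + \frac{\pi}{4} \right)}}{1728}

Both cases combine into a single formula in |ω|:

F(ω) = \frac{\pi e^{- 6 \sqrt{2} \left|{\omega}\right|} \sin{\left(6 \sqrt{2} \left|{\omega}\right| + \frac{\pi}{4} \right)}}{1728}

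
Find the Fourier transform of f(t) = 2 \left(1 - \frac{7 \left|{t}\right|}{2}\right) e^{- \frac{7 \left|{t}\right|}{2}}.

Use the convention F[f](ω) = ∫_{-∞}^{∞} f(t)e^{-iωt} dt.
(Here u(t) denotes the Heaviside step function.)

F(ω) = \frac{448 \omega^{2}}{\left(4 \omega^{2} + 49\right)^{2}}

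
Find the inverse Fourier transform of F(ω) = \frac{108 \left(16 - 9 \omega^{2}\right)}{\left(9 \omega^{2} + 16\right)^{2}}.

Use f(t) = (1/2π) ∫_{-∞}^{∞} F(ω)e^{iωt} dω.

f(t) = 6 e^{- \frac{4 \left|{t}\right|}{3}} \left|{t}\right|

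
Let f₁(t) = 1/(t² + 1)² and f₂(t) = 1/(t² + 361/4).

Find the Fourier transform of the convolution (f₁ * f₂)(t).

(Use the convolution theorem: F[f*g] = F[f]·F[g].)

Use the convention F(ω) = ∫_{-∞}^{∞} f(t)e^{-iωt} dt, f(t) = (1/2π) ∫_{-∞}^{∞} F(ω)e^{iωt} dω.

F[f₁*f₂](ω) = \frac{\pi^{2} \left(\left|{\omega}\right| + 1\right) e^{- \frac{21 \left|{\omega}\right|}{2}}}{19}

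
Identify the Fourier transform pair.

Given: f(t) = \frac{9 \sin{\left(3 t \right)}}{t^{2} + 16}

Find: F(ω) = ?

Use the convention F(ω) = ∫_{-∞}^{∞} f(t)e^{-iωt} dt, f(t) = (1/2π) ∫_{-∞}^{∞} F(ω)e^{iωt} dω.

F(ω) = \frac{9 i \pi e^{- 4 \left|{\omega + 3}\right|}}{8} - \frac{9 i \pi e^{- 4 \left|{\omega - 3}\right|}}{8}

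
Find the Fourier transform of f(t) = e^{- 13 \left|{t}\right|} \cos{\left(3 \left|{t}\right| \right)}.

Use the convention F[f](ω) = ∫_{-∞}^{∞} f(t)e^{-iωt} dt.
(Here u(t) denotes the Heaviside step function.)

F(ω) = \frac{26 \left(\omega^{2} + 178\right)}{\omega^{4} + 320 \omega^{2} + 31684}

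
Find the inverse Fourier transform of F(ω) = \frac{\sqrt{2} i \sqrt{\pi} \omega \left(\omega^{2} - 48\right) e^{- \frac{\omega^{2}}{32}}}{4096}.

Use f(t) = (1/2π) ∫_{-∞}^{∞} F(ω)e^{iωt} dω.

f(t) = 4 t^{3} e^{- 8 t^{2}}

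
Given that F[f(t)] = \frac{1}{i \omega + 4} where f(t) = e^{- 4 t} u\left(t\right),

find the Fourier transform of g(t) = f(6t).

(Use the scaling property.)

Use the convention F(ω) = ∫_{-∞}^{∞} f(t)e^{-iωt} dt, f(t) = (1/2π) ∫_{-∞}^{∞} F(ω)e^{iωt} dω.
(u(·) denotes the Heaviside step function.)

F[g](ω) = \frac{1}{i \omega + 24}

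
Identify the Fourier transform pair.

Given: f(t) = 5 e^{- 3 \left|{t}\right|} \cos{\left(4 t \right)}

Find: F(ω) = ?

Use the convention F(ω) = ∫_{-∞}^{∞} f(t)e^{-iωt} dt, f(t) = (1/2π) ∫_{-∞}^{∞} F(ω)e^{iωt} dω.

F(ω) = \frac{30 \left(\omega^{2} + 25\right)}{\omega^{4} - 14 \omega^{2} + 625}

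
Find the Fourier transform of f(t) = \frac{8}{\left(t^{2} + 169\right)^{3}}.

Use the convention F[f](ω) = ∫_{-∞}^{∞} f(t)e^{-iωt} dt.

F(ω) = \frac{\pi \left(169 \omega^{2} + 39 \left|{\omega}\right| + 3\right) e^{- 13 \left|{\omega}\right|}}{371293}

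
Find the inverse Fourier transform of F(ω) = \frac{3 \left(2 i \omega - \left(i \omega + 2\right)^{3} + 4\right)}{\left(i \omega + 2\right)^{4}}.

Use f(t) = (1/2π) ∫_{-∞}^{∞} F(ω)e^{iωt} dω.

f(t) = 3 \left(t^{2} - 1\right) e^{- 2 t} u\left(t\right)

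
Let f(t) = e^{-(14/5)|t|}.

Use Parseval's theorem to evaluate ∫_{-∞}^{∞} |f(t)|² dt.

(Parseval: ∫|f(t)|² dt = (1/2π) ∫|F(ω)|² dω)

∫|f(t)|² dt = \frac{5}{14}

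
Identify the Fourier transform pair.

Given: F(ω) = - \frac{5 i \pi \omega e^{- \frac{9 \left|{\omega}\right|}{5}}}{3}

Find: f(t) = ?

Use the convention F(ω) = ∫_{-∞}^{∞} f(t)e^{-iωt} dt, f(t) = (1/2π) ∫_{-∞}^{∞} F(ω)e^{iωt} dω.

f(t) = \frac{6 t}{\left(t^{2} + \frac{81}{25}\right)^{2}}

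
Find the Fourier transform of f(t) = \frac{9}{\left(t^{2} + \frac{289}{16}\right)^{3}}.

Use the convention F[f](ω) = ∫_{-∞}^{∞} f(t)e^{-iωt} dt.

F(ω) = \frac{72 \pi \left(289 \omega^{2} + 204 \left|{\omega}\right| + 48\right) e^{- \frac{17 \left|{\omega}\right|}{4}}}{1419857}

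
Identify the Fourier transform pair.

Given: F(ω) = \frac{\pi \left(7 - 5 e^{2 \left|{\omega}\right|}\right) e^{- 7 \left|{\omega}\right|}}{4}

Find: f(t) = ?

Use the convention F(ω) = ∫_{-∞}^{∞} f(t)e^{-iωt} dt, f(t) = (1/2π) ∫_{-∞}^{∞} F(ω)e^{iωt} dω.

f(t) = \frac{6 t^{2}}{\left(t^{2} + 25\right) \left(t^{2} + 49\right)}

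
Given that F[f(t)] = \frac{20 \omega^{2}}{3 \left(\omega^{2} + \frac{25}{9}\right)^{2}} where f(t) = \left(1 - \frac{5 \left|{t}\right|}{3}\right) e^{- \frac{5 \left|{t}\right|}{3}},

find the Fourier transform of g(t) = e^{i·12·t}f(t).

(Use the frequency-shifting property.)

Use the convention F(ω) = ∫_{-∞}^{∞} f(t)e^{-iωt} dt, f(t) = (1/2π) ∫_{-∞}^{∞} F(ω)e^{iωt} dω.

F[g](ω) = \frac{540 \left(\omega - 12\right)^{2}}{\left(9 \left(\omega - 12\right)^{2} + 25\right)^{2}}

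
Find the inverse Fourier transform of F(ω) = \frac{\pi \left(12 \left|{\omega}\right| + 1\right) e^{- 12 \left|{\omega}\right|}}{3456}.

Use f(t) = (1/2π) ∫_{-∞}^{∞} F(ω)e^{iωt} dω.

f(t) = \frac{1}{\left(t^{2} + 144\right)^{2}}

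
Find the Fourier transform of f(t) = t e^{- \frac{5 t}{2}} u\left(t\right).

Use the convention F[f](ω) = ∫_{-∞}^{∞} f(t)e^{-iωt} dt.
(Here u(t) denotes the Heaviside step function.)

F(ω) = \frac{4}{\left(2 i \omega + 5\right)^{2}}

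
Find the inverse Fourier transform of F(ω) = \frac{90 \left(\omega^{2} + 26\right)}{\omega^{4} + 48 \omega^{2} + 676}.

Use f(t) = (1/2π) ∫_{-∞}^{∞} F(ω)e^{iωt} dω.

f(t) = 9 e^{- 5 \left|{t}\right|} \cos{\left(\left|{t}\right| \right)}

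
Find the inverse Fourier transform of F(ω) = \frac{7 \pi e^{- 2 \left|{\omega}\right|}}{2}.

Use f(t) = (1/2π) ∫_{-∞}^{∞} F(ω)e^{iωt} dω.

f(t) = \frac{7}{t^{2} + 4}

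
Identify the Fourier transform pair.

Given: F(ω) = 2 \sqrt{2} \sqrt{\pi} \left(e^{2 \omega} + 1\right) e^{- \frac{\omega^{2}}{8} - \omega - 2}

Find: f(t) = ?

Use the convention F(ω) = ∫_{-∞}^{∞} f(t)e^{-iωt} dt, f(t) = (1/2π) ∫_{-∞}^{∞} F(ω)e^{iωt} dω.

f(t) = 8 e^{- 2 t^{2}} \cos{\left(4 t \right)}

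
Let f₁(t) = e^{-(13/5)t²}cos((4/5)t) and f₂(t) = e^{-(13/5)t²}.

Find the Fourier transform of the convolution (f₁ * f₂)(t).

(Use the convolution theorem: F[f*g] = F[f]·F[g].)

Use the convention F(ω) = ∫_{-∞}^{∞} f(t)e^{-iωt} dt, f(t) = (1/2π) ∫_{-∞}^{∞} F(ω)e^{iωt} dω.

F[f₁*f₂](ω) = \frac{5 \pi \left(e^{\frac{4 \omega}{13}} + 1\right) e^{- \frac{5 \omega^{2}}{26} - \frac{2 \omega}{13} - \frac{4}{65}}}{26}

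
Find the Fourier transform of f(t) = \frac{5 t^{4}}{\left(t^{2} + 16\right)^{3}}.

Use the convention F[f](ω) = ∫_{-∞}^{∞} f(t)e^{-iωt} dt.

F(ω) = \frac{5 \pi \left(16 \omega^{2} - 20 \left|{\omega}\right| + 3\right) e^{- 4 \left|{\omega}\right|}}{32}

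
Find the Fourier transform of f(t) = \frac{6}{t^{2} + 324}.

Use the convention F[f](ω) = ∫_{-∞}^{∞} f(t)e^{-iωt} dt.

F(ω) = \frac{\pi e^{- 18 \left|{\omega}\right|}}{3}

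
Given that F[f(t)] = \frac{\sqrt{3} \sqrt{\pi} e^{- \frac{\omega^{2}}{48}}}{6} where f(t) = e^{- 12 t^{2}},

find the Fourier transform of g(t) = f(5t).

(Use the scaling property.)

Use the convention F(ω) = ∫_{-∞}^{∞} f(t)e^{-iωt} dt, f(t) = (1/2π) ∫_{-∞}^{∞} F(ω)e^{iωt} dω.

F[g](ω) = \frac{\sqrt{3} \sqrt{\pi} e^{- \frac{\omega^{2}}{1200}}}{30}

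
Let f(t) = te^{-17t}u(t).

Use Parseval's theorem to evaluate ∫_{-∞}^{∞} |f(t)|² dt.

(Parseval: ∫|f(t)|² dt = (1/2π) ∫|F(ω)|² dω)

∫|f(t)|² dt = \frac{1}{19652}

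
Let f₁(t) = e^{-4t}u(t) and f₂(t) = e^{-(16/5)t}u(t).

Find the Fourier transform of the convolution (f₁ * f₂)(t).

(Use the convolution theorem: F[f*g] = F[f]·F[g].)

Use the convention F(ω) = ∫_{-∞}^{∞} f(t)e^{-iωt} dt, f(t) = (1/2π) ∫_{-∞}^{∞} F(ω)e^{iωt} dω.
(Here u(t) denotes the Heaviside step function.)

F[f₁*f₂](ω) = \frac{5}{\left(i \omega + 4\right) \left(5 i \omega + 16\right)}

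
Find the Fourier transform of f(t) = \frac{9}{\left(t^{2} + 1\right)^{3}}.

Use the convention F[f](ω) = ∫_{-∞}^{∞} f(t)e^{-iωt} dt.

F(ω) = \frac{9 \pi \left(\omega^{2} + 3 \left|{\omega}\right| + 3\right) e^{- \left|{\omega}\right|}}{8}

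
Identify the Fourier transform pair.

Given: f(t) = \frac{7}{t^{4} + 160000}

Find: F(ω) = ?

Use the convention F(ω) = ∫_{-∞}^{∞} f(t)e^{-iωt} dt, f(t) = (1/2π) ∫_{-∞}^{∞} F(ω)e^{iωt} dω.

F(ω) = \frac{7 \pi e^{- 10 \sqrt{2} \left|{\omega}\right|} \sin{\left(10 \sqrt{2} \left|{\omega}\right| + \frac{\pi}{4} \right)}}{8000}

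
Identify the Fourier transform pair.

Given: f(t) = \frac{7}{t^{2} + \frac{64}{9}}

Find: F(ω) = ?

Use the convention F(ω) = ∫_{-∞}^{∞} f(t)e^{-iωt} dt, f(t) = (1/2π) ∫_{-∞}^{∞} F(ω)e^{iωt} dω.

F(ω) = \frac{21 \pi e^{- \frac{8 \left|{\omega}\right|}{3}}}{8}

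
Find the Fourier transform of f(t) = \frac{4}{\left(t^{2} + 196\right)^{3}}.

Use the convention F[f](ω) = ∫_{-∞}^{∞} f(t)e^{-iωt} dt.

F(ω) = \frac{\pi \left(196 \omega^{2} + 42 \left|{\omega}\right| + 3\right) e^{- 14 \left|{\omega}\right|}}{1075648}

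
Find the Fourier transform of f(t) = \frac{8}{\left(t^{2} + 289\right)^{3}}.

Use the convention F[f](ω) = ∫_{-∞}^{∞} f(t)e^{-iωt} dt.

F(ω) = \frac{\pi \left(289 \omega^{2} + 51 \left|{\omega}\right| + 3\right) e^{- 17 \left|{\omega}\right|}}{1419857}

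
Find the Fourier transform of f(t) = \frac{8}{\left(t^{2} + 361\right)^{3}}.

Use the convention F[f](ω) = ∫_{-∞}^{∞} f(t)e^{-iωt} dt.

F(ω) = \frac{\pi \left(361 \omega^{2} + 57 \left|{\omega}\right| + 3\right) e^{- 19 \left|{\omega}\right|}}{2476099}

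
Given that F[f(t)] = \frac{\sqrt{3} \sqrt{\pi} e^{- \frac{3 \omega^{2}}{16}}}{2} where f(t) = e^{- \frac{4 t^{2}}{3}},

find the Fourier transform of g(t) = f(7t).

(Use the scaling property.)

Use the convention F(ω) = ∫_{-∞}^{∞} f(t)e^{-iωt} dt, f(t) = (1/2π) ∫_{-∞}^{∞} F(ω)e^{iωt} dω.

F[g](ω) = \frac{\sqrt{3} \sqrt{\pi} e^{- \frac{3 \omega^{2}}{784}}}{14}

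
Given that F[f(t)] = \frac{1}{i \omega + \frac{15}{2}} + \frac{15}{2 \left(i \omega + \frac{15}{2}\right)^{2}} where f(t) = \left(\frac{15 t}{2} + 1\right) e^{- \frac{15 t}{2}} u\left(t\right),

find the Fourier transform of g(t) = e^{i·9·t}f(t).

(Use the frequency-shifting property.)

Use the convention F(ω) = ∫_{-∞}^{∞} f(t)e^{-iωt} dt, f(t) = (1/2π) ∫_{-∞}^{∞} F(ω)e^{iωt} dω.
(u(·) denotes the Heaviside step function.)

F[g](ω) = \frac{- 4 i \omega - 60 + 36 i}{4 \omega^{2} + \omega \left(-72 - 60 i\right) + 99 + 540 i}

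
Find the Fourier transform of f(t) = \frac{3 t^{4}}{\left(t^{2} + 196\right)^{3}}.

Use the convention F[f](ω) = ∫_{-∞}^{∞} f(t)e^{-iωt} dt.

F(ω) = \frac{3 \pi \left(196 \omega^{2} - 70 \left|{\omega}\right| + 3\right) e^{- 14 \left|{\omega}\right|}}{112}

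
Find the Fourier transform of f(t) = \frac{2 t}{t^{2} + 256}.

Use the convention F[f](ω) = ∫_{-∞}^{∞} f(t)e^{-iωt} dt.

F(ω) = - 2 i \pi e^{- 16 \left|{\omega}\right|} \operatorname{sign}{\left(\omega \right)}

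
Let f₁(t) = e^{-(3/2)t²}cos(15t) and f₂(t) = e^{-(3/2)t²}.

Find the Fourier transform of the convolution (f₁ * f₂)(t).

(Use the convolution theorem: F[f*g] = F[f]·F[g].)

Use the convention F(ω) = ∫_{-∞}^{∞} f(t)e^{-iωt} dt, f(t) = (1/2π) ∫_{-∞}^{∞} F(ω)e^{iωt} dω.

F[f₁*f₂](ω) = \frac{\pi \left(e^{10 \omega} + 1\right) e^{- \frac{\omega^{2}}{3} - 5 \omega - \frac{75}{2}}}{3}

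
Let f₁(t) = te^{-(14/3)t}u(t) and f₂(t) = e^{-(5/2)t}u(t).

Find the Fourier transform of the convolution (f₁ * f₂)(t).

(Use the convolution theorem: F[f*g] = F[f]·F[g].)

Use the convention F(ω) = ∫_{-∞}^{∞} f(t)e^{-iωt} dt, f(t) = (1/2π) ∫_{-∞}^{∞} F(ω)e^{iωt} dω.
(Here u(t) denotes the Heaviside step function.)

F[f₁*f₂](ω) = \frac{18}{\left(2 i \omega + 5\right) \left(3 i \omega + 14\right)^{2}}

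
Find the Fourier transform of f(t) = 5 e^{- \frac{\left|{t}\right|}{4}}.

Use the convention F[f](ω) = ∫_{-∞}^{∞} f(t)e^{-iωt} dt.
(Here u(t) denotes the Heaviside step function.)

F(ω) = \frac{40}{16 \omega^{2} + 1}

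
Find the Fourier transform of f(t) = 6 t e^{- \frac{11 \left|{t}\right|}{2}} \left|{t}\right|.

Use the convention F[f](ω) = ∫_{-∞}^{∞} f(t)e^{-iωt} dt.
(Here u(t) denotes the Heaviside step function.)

F(ω) = \frac{384 i \omega \left(4 \omega^{2} - 363\right)}{\left(4 \omega^{2} + 121\right)^{3}}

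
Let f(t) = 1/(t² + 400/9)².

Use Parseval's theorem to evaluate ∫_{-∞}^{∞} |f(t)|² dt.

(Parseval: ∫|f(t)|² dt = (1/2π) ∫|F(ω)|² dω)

∫|f(t)|² dt = \frac{2187 \pi}{4096000000}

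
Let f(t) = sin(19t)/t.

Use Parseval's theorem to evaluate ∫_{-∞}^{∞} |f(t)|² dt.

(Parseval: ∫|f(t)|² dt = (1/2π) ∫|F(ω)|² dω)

∫|f(t)|² dt = 19 \pi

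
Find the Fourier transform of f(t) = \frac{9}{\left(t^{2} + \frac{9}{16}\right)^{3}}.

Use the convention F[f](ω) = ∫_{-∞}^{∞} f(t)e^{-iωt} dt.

F(ω) = \frac{8 \pi \left(3 \omega^{2} + 12 \left|{\omega}\right| + 16\right) e^{- \frac{3 \left|{\omega}\right|}{4}}}{9}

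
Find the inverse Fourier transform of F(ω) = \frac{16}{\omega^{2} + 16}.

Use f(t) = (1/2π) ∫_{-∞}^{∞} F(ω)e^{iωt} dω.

f(t) = 2 e^{- 4 \left|{t}\right|}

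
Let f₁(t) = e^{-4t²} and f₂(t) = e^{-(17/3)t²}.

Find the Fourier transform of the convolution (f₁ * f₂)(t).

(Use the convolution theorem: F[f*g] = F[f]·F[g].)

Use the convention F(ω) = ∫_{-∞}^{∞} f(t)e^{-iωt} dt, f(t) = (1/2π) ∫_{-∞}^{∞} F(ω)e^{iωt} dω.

F[f₁*f₂](ω) = \frac{\sqrt{51} \pi e^{- \frac{29 \omega^{2}}{272}}}{34}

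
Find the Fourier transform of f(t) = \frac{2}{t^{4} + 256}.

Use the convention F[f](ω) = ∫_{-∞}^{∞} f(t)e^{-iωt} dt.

F(ω) = \frac{\pi e^{- 2 \sqrt{2} \left|{\omega}\right|} \sin{\left(2 \sqrt{2} \left|{\omega}\right| + \frac{\pi}{4} \right)}}{32}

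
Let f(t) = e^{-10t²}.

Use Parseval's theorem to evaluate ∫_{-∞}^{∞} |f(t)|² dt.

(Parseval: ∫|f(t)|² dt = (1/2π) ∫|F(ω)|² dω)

∫|f(t)|² dt = \frac{\sqrt{5} \sqrt{\pi}}{10}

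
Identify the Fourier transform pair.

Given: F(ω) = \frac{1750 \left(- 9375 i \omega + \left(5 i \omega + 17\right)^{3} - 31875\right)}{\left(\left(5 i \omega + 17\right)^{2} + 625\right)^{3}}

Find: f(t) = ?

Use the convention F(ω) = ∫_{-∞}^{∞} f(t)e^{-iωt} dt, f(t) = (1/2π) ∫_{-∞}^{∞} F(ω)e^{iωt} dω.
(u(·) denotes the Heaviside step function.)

f(t) = 7 t^{2} e^{- \frac{17 t}{5}} \cos{\left(5 t \right)} u\left(t\right)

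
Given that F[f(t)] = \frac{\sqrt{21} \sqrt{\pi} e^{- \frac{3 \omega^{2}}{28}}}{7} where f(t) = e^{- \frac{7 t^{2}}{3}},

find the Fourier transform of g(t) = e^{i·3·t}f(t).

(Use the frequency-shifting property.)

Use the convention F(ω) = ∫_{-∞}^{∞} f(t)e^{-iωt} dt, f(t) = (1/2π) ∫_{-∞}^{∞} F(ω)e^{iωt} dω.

F[g](ω) = \frac{\sqrt{21} \sqrt{\pi} e^{- \frac{3 \left(\omega - 3\right)^{2}}{28}}}{7}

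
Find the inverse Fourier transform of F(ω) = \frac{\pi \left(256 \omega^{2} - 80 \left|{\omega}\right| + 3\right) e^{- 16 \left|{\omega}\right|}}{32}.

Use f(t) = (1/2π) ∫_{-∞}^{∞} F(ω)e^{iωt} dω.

f(t) = \frac{4 t^{4}}{\left(t^{2} + 256\right)^{3}}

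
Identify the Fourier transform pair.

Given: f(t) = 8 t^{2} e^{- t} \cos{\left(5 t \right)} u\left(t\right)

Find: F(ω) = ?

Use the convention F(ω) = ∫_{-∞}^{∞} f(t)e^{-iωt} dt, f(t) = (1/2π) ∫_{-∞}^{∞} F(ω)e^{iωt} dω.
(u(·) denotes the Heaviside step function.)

F(ω) = \frac{16 \left(- 75 i \omega + \left(i \omega + 1\right)^{3} - 75\right)}{\left(\left(i \omega + 1\right)^{2} + 25\right)^{3}}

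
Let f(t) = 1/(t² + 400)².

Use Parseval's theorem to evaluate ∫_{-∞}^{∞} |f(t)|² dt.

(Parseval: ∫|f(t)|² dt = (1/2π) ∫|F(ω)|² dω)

∫|f(t)|² dt = \frac{\pi}{4096000000}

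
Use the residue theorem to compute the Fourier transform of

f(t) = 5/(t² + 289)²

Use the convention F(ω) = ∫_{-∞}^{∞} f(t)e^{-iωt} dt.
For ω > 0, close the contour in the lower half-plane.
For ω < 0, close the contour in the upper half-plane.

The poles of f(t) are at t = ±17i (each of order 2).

Let g(z) = f(z)e^{-iωz}; for large |z| the factor e^{-iωz} decays in the lower half-plane when ω > 0 and in the upper half-plane when ω < 0.

Case ω > 0 (lower half-plane, clockwise contour ⇒ F(ω) = -2πi·ΣRes):
  Res_{z = - 17 i} g(z) = \frac{5 i \left(17 \omega + 1\right) e^{- 17 \omega}}{19652} (pole of order 2)
  F(ω) = -2πi·ΣRes = \frac{5 \pi \left(17 \omega + 1\right) e^{- 17 \omega}}{9826}

Case ω < 0 (upper half-plane, counterclockwise contour ⇒ F(ω) = +2πi·ΣRes):
  Res_{z = 17 i} g(z) = \frac{5 i \left(17 \omega - 1\right) e^{17 \omega}}{19652} (pole of order 2)
  F(ω) = 2πi·ΣRes = \frac{5 \pi \left(1 - 17 \omega\right) e^{17 \omega}}{9826}

Both cases combine into a single formula in |ω|:

F(ω) = \frac{5 \pi \left(17 \left|{\omega}\right| + 1\right) e^{- 17 \left|{\omega}\right|}}{9826}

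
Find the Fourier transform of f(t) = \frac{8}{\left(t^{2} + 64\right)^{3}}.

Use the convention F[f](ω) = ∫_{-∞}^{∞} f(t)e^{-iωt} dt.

F(ω) = \frac{\pi \left(64 \omega^{2} + 24 \left|{\omega}\right| + 3\right) e^{- 8 \left|{\omega}\right|}}{32768}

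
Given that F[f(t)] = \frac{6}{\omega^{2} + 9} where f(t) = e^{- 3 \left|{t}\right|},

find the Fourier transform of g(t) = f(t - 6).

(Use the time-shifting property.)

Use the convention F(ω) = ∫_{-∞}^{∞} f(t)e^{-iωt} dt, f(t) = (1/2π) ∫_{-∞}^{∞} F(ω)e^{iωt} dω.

F[g](ω) = \frac{6 e^{- 6 i \omega}}{\omega^{2} + 9}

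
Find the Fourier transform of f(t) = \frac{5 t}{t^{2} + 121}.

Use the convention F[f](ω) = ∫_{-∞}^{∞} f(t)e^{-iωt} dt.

F(ω) = - 5 i \pi e^{- 11 \left|{\omega}\right|} \operatorname{sign}{\left(\omega \right)}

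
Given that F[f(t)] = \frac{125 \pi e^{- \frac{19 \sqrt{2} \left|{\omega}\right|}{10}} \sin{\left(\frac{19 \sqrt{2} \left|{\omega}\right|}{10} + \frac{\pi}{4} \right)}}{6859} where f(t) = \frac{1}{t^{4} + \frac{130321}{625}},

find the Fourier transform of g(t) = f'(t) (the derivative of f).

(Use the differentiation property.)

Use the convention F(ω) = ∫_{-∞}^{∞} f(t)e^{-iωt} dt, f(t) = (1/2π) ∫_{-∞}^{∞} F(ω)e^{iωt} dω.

F[g](ω) = \frac{125 i \pi \omega e^{- \frac{19 \sqrt{2} \left|{\omega}\right|}{10}} \sin{\left(\frac{19 \sqrt{2} \left|{\omega}\right|}{10} + \frac{\pi}{4} \right)}}{6859}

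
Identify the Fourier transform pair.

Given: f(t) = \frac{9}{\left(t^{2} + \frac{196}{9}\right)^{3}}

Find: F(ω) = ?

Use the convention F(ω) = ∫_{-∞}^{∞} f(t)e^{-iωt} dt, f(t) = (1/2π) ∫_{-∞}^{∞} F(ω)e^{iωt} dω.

F(ω) = \frac{243 \pi \left(196 \omega^{2} + 126 \left|{\omega}\right| + 27\right) e^{- \frac{14 \left|{\omega}\right|}{3}}}{4302592}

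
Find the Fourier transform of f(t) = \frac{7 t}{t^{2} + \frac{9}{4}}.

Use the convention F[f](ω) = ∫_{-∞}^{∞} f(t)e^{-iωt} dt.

F(ω) = - 7 i \pi e^{- \frac{3 \left|{\omega}\right|}{2}} \operatorname{sign}{\left(\omega \right)}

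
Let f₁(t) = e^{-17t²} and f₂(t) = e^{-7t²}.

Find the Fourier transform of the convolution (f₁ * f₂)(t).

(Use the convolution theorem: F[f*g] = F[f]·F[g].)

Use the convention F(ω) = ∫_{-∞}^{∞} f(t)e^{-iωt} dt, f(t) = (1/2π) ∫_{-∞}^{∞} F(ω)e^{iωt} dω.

F[f₁*f₂](ω) = \frac{\sqrt{119} \pi e^{- \frac{6 \omega^{2}}{119}}}{119}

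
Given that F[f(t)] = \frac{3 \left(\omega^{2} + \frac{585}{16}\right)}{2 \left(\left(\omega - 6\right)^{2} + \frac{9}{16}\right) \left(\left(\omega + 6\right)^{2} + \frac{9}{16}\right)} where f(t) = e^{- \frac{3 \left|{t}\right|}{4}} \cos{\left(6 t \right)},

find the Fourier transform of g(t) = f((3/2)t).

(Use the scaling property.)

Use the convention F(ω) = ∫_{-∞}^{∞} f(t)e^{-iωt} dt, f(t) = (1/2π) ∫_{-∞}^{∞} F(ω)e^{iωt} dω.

F[g](ω) = \frac{144 \left(64 \omega^{2} + 5265\right)}{4096 \omega^{4} - 653184 \omega^{2} + 27720225}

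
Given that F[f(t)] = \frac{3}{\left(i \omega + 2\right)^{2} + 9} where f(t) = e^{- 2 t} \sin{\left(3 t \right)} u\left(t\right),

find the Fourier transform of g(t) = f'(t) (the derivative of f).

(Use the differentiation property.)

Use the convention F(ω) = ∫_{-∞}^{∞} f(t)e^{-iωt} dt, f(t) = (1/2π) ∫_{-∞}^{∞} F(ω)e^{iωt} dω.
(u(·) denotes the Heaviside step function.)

F[g](ω) = \frac{3 i \omega}{\left(i \omega + 2\right)^{2} + 9}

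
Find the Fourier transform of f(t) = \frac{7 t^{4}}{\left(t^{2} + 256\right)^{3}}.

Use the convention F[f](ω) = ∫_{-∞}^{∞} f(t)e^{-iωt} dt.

F(ω) = \frac{7 \pi \left(256 \omega^{2} - 80 \left|{\omega}\right| + 3\right) e^{- 16 \left|{\omega}\right|}}{128}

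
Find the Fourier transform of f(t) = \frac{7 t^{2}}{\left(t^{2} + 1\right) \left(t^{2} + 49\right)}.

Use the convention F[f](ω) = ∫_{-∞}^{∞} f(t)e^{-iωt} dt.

F(ω) = \frac{7 \pi \left(7 - e^{6 \left|{\omega}\right|}\right) e^{- 7 \left|{\omega}\right|}}{48}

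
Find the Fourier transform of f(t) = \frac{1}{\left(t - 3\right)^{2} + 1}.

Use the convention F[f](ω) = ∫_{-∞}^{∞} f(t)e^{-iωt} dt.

F(ω) = \pi e^{- 3 i \omega - \left|{\omega}\right|}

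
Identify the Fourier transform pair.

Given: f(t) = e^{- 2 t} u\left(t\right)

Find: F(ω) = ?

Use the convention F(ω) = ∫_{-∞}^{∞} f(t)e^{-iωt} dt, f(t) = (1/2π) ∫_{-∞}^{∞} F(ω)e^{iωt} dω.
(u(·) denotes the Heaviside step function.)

F(ω) = \frac{1}{i \omega + 2}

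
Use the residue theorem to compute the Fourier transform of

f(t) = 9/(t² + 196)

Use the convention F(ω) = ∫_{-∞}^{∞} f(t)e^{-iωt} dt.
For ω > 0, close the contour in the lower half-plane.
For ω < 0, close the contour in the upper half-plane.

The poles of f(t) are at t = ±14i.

Let g(z) = f(z)e^{-iωz}; for large |z| the factor e^{-iωz} decays in the lower half-plane when ω > 0 and in the upper half-plane when ω < 0.

Case ω > 0 (lower half-plane, clockwise contour ⇒ F(ω) = -2πi·ΣRes):
  Res_{z = - 14 i} g(z) = \frac{9 i e^{- 14 \omega}}{28}
  F(ω) = -2πi·ΣRes = \frac{9 \pi e^{- 14 \omega}}{14}

Case ω < 0 (upper half-plane, counterclockwise contour ⇒ F(ω) = +2πi·ΣRes):
  Res_{z = 14 i} g(z) = - \frac{9 i e^{14 \omega}}{28}
  F(ω) = 2πi·ΣRes = \frac{9 \pi e^{14 \omega}}{14}

Both cases combine into a single formula in |ω|:

F(ω) = \frac{9 \pi e^{- 14 \left|{\omega}\right|}}{14}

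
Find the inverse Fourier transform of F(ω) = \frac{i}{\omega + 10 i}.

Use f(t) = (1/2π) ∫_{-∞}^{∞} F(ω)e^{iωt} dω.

f(t) = e^{10 t} u\left(- t\right)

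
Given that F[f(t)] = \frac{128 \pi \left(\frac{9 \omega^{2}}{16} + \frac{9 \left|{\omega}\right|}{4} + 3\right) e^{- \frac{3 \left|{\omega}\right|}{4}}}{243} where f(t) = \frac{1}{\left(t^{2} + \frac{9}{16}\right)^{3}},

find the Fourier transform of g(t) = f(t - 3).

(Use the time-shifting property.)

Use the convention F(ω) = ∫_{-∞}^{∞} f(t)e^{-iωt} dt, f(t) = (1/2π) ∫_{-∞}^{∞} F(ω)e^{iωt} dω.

F[g](ω) = \frac{8 \pi \left(3 \omega^{2} + 12 \left|{\omega}\right| + 16\right) e^{- 3 i \omega - \frac{3 \left|{\omega}\right|}{4}}}{81}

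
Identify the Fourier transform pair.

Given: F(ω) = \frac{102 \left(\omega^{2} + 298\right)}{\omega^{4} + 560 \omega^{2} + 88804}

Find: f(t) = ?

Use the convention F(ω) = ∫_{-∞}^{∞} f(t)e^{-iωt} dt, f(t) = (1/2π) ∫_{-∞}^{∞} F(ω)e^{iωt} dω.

f(t) = 3 e^{- 17 \left|{t}\right|} \cos{\left(3 t \right)}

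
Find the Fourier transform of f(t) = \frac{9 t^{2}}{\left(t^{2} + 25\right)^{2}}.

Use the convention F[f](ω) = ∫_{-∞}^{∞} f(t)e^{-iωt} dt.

F(ω) = \frac{9 \pi \left(1 - 5 \left|{\omega}\right|\right) e^{- 5 \left|{\omega}\right|}}{10}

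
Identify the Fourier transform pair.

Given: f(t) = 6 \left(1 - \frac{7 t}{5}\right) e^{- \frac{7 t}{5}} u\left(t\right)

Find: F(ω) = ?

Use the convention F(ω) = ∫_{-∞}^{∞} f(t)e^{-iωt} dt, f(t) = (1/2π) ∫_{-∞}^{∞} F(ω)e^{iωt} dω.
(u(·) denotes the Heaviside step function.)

F(ω) = \frac{150 i \omega}{- 25 \omega^{2} + 70 i \omega + 49}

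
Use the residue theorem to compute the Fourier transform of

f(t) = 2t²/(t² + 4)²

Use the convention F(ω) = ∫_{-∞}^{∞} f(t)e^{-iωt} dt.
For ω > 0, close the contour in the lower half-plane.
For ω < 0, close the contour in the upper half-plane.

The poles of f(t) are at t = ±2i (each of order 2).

Let g(z) = f(z)e^{-iωz}; for large |z| the factor e^{-iωz} decays in the lower half-plane when ω > 0 and in the upper half-plane when ω < 0.

Case ω > 0 (lower half-plane, clockwise contour ⇒ F(ω) = -2πi·ΣRes):
  Res_{z = - 2 i} g(z) = \frac{i \left(1 - 2 \omega\right) e^{- 2 \omega}}{4} (pole of order 2)
  F(ω) = -2πi·ΣRes = \frac{\pi \left(1 - 2 \omega\right) e^{- 2 \omega}}{2}

Case ω < 0 (upper half-plane, counterclockwise contour ⇒ F(ω) = +2πi·ΣRes):
  Res_{z = 2 i} g(z) = \frac{i \left(- 2 \omega - 1\right) e^{2 \omega}}{4} (pole of order 2)
  F(ω) = 2πi·ΣRes = \frac{\pi \left(2 \omega + 1\right) e^{2 \omega}}{2}

Both cases combine into a single formula in |ω|:

F(ω) = \frac{\pi \left(1 - 2 \left|{\omega}\right|\right) e^{- 2 \left|{\omega}\right|}}{2}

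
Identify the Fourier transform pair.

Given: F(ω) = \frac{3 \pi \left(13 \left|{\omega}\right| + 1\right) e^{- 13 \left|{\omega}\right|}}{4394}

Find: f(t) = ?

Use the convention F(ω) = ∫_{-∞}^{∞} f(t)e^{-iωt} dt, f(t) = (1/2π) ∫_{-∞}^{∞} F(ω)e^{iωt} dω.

f(t) = \frac{3}{\left(t^{2} + 169\right)^{2}}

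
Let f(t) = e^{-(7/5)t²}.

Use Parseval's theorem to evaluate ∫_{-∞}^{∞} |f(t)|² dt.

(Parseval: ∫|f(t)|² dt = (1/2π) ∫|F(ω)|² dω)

∫|f(t)|² dt = \frac{\sqrt{70} \sqrt{\pi}}{14}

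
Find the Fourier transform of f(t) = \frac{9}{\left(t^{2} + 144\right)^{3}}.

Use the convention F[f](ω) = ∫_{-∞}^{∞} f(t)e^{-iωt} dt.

F(ω) = \frac{\pi \left(48 \omega^{2} + 12 \left|{\omega}\right| + 1\right) e^{- 12 \left|{\omega}\right|}}{73728}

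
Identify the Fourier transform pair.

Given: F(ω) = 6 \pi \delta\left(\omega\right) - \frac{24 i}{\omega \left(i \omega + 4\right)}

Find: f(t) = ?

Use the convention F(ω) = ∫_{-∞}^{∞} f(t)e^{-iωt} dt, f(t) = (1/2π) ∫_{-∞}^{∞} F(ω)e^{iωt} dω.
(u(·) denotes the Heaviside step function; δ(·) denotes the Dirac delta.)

f(t) = 6 \left(1 - e^{- 4 t}\right) u\left(t\right)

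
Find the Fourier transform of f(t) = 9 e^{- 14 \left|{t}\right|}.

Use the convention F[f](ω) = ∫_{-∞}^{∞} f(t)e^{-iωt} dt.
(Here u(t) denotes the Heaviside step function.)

F(ω) = \frac{252}{\omega^{2} + 196}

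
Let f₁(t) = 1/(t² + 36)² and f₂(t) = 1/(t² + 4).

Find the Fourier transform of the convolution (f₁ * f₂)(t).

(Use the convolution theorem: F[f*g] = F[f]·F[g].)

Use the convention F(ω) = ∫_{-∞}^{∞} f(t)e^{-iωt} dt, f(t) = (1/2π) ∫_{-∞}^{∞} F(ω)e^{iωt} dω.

F[f₁*f₂](ω) = \frac{\pi^{2} \left(6 \left|{\omega}\right| + 1\right) e^{- 8 \left|{\omega}\right|}}{864}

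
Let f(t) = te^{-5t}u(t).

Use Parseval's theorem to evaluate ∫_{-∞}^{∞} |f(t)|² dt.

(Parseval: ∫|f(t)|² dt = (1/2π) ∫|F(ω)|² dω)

∫|f(t)|² dt = \frac{1}{500}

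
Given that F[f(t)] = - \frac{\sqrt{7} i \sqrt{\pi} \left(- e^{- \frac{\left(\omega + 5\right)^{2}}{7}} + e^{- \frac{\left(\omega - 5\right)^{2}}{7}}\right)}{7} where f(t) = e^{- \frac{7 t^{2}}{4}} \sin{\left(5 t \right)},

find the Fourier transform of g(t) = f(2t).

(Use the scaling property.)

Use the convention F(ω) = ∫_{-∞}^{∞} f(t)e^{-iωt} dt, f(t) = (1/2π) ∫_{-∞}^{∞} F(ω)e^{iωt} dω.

F[g](ω) = \frac{\sqrt{7} i \sqrt{\pi} \left(1 - e^{\frac{10 \omega}{7}}\right) e^{- \frac{\omega^{2}}{28} - \frac{5 \omega}{7} - \frac{25}{7}}}{14}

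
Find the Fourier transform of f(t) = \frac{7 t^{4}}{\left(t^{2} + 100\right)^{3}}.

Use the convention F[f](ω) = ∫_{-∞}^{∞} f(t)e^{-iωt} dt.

F(ω) = \frac{7 \pi \left(100 \omega^{2} - 50 \left|{\omega}\right| + 3\right) e^{- 10 \left|{\omega}\right|}}{80}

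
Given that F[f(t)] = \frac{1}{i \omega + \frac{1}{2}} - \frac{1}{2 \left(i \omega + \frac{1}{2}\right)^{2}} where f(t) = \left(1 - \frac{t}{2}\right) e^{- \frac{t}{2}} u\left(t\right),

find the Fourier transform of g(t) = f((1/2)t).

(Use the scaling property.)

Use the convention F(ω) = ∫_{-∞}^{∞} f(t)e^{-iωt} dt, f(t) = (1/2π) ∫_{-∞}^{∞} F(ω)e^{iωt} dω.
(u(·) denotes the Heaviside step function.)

F[g](ω) = \frac{16 i \omega}{- 16 \omega^{2} + 8 i \omega + 1}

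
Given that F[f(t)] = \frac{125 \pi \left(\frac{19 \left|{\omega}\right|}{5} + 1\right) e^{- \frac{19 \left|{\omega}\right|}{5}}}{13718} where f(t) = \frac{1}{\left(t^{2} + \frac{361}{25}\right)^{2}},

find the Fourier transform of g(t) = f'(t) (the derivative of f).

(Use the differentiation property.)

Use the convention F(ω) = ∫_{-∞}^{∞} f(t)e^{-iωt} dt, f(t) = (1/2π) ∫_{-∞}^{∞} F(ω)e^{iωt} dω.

F[g](ω) = \frac{25 i \pi \omega \left(19 \left|{\omega}\right| + 5\right) e^{- \frac{19 \left|{\omega}\right|}{5}}}{13718}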